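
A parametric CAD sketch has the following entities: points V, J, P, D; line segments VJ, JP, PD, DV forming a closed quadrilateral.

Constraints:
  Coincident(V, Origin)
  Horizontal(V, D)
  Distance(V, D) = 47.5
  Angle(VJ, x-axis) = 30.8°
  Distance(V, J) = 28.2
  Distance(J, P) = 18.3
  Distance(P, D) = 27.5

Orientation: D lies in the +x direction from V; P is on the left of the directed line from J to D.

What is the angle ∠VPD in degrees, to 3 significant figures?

75.2°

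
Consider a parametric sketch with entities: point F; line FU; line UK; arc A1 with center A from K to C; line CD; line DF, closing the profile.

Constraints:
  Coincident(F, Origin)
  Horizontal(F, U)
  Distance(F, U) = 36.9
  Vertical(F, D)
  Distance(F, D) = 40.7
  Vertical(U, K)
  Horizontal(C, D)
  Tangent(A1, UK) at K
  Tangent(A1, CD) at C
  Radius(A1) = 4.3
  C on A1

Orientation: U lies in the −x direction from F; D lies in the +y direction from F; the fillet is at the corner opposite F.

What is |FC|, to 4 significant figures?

52.15

The virtual corner opposite F is at (-36.90, 40.70). A1 meets UK tangentially, so AK is at right angles to UK and since A1 is tangent to CD there, AC ⟂ CD, with radius 4.3, so the center A sits 4.3 in from both sides at A = (-32.60, 36.40). That places the tangent points at K = (-36.90, 36.40) on UK and C = (-32.60, 40.70) on CD. Then |FC| = |C − F| = 52.15.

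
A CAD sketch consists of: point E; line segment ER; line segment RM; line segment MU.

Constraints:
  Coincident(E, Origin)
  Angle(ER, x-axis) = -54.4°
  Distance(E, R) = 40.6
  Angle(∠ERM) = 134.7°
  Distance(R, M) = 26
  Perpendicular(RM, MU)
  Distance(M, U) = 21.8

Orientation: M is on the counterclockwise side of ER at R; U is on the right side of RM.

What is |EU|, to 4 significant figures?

74.45

∠ERM = 134.7°, so RM runs at -54.4° + (180° − 134.7°) = -9.100° from the x-axis; with |RM| = 26.0, M = R + 26.0·(cos -9.100°, sin -9.100°) = (49.31, -37.12). The perpendicularity gives MU at right angles to RM; with |MU| = 21.8 on the right of RM, U = M + 21.8·(-0.1582, -0.9874) = (45.86, -58.65). Then |EU| = |U − E| = 74.45.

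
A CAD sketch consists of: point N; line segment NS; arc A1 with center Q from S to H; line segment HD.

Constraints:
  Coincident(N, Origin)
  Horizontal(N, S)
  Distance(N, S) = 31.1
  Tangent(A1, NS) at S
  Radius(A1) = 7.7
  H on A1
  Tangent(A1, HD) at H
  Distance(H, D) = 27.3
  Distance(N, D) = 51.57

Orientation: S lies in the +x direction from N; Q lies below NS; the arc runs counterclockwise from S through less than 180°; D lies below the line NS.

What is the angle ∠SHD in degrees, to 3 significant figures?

121°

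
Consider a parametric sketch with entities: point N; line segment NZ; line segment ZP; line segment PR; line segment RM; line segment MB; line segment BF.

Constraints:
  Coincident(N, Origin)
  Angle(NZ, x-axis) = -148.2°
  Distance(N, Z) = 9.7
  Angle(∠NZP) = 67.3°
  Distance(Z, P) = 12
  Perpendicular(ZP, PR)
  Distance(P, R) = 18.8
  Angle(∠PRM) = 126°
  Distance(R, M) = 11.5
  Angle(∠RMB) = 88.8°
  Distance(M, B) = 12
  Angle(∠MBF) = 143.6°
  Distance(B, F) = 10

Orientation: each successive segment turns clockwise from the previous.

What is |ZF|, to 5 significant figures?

6.8993

N is at the origin; NZ runs at -148.2° with length 9.7, so Z = (-8.2440, -5.1115). ∠NZP = 67.3° gives ZP at 99.100° from the x-axis; with |ZP| = 12.0, P = (-10.142, 6.7375). ZP is perpendicular to PR, so PR runs at 9.1000°; with |PR| = 18.8, R = (8.4215, 9.7109). ∠PRM = 126.0° gives RM at -44.900° from the x-axis; with |RM| = 11.5, M = (16.567, 1.5933). ∠RMB = 88.8° gives MB at -136.10° from the x-axis; with |MB| = 12.0, B = (7.9208, -6.7275). ∠MBF = 143.6° gives BF at -172.50° from the x-axis; with |BF| = 10.0, F = (-1.9936, -8.0327). Then |ZF| = |F − Z| = 6.8993.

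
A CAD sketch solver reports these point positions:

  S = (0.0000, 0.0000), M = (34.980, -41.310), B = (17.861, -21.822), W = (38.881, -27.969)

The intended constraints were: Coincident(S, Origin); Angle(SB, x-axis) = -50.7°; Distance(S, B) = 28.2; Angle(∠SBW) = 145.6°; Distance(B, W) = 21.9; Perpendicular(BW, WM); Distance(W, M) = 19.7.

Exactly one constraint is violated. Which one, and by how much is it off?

Distance(W, M) = 19.7 — off by 5.80.

S = (0.00, 0.00) ✓; SB at -50.70° ✓; |SB| = 28.20 ✓; ∠SBW = 145.6° ✓; |BW| = 21.90 ✓; ∠(BW, WM) = 90.00° ✓; |WM| = 13.90 ✗.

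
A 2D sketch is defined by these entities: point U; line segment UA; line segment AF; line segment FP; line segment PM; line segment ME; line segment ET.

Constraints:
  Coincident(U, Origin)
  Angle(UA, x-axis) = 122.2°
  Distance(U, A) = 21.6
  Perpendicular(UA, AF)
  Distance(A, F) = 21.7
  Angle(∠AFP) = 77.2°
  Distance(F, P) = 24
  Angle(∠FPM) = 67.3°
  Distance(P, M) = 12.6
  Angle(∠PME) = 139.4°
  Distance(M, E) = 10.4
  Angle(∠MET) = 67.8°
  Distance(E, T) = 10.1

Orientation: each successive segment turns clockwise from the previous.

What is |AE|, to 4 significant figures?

7.003

U is at the origin; UA runs at 122.2° with length 21.6, so A = (-11.51, 18.28). The perpendicularity gives AF at right angles to UA, so AF runs at 32.20°; with |AF| = 21.7, F = (6.852, 29.84). ∠AFP = 77.2° gives FP at -70.60° from the x-axis; with |FP| = 24.0, P = (14.82, 7.204). ∠FPM = 67.3° gives PM at 176.7° from the x-axis; with |PM| = 12.6, M = (2.245, 7.929). ∠PME = 139.4° gives ME at 136.1° from the x-axis; with |ME| = 10.4, E = (-5.249, 15.14). Then |AE| = |E − A| = 7.003.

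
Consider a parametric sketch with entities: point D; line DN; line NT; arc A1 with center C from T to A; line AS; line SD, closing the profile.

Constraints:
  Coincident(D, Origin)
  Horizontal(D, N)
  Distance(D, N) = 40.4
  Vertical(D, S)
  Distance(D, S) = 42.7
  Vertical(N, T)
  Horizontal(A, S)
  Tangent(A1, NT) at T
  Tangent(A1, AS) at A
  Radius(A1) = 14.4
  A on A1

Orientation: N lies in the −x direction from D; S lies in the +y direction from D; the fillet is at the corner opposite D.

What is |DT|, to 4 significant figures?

49.33

D is at the origin; D and N share the same y with |DN| = 40.4 and N on the −x side, so N = (-40.40, 0.000). D and S share the same x with |DS| = 42.7 and S on the +y side, so S = (0.000, 42.70). The virtual corner opposite D is at (-40.40, 42.70). Since A1 is tangent to NT there, CT ⟂ NT and the tangent condition forces CA to be normal to AS, with radius 14.4, so the center C sits 14.4 in from both sides at C = (-26.00, 28.30). That places the tangent points at T = (-40.40, 28.30) on NT and A = (-26.00, 42.70) on AS. Then |DT| = |T − D| = 49.33.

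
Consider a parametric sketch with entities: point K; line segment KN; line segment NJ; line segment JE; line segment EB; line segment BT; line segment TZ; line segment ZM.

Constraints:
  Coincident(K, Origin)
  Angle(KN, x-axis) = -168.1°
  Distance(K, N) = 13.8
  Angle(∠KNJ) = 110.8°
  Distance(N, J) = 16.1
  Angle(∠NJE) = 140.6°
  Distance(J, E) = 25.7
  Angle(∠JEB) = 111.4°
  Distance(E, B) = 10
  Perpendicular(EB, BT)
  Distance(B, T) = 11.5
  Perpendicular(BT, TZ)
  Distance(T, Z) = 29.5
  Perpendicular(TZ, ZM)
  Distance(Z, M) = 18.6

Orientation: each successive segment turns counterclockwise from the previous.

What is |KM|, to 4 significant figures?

55.18

K is at the origin; KN runs at -168.1° with length 13.8, so N = (-13.50, -2.846). ∠KNJ = 110.8° gives NJ at -98.90° from the x-axis; with |NJ| = 16.1, J = (-15.99, -18.75). ∠NJE = 140.6° gives JE at -59.50° from the x-axis; with |JE| = 25.7, E = (-2.951, -40.90). ∠JEB = 111.4° gives EB at 9.100° from the x-axis; with |EB| = 10.0, B = (6.924, -39.31). EB is perpendicular to BT, so BT runs at 99.10°; with |BT| = 11.5, T = (5.105, -27.96). The perpendicularity gives TZ at right angles to BT, so TZ runs at -170.9°; with |TZ| = 29.5, Z = (-24.02, -32.62). TZ is perpendicular to ZM, so ZM runs at -80.90°; with |ZM| = 18.6, M = (-21.08, -50.99). Then |KM| = |M − K| = 55.18.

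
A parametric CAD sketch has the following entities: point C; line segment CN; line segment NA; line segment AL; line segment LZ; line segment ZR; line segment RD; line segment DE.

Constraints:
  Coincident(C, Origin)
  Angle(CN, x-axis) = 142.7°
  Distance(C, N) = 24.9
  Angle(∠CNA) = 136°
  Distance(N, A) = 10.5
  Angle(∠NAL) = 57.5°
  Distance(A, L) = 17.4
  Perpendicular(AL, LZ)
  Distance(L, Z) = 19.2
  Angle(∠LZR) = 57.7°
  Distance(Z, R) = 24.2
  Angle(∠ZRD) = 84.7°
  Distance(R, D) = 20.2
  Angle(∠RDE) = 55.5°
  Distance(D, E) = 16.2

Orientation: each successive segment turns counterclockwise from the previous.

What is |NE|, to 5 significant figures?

9.1742

C is at the origin; CN runs at 142.7° with length 24.9, so N = (-19.807, 15.089). ∠CNA = 136.0° gives NA at -173.30° from the x-axis; with |NA| = 10.5, A = (-30.236, 13.864). ∠NAL = 57.5° gives AL at -50.800° from the x-axis; with |AL| = 17.4, L = (-19.238, 0.38003). AL is perpendicular to LZ, so LZ runs at 39.200°; with |LZ| = 19.2, Z = (-4.3593, 12.515). ∠LZR = 57.7° gives ZR at 161.50° from the x-axis; with |ZR| = 24.2, R = (-27.309, 20.194). ∠ZRD = 84.7° gives RD at -103.20° from the x-axis; with |RD| = 20.2, D = (-31.921, 0.52748). ∠RDE = 55.5° gives DE at 21.300° from the x-axis; with |DE| = 16.2, E = (-16.828, 6.4121). Then |NE| = |E − N| = 9.1742.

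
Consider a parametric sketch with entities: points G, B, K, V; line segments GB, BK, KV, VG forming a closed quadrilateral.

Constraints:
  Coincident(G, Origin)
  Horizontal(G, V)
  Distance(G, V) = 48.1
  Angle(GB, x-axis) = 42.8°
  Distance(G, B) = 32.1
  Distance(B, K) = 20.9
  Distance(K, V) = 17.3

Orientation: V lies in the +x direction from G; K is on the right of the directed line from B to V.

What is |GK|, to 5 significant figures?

31.031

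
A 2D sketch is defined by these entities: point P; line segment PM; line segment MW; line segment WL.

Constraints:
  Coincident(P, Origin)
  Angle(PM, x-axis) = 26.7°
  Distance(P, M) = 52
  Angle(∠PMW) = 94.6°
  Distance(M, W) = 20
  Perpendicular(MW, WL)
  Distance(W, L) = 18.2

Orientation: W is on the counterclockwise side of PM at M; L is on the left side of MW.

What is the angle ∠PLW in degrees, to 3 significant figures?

144°

P is at the origin; PM runs at 26.7° with length 52.0, so M = 52.0·(cos 26.7°, sin 26.7°) = (46.5, 23.4). ∠PMW = 94.6°, so MW runs at 26.7° + (180° − 94.6°) = 112° from the x-axis; with |MW| = 20.0, W = M + 20.0·(cos 112°, sin 112°) = (38.9, 41.9). MW ⟂ WL; with |WL| = 18.2 on the left of MW, L = W + 18.2·(-0.927, -0.376) = (22.1, 35.0). Then cos ∠PLW = LP·LW / (|LP||LW|), giving 144°.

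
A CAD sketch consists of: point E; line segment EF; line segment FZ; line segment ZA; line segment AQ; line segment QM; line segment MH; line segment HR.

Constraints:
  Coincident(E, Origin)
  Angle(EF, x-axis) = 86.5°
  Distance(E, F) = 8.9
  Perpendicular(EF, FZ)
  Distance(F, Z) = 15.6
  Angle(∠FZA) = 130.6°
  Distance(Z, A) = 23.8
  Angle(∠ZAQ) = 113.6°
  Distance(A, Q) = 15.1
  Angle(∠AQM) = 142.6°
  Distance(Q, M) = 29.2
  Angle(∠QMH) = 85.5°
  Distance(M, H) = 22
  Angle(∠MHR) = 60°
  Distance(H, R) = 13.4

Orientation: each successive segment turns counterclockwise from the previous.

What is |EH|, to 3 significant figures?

18.5

∠AQM = 142.6° gives QM at -30.3° from the x-axis; with |QM| = 29.2, M = (-0.649, -36.0). ∠QMH = 85.5° gives MH at 64.2° from the x-axis; with |MH| = 22.0, H = (8.93, -16.2). Then |EH| = |H − E| = 18.5.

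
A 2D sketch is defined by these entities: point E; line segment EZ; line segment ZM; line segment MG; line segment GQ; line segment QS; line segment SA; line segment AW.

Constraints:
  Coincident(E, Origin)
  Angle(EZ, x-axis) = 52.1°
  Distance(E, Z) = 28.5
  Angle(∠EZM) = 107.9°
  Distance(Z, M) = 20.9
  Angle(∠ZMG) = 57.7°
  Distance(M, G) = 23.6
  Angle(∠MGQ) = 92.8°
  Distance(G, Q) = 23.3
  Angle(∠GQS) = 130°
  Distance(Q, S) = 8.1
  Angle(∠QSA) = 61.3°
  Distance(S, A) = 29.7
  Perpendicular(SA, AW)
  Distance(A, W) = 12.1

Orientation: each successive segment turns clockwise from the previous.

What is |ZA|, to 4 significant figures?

17.70

∠GQS = 130.0° gives QS at 80.50° from the x-axis; with |QS| = 8.1, S = (4.679, 26.62). ∠QSA = 61.3° gives SA at -38.20° from the x-axis; with |SA| = 29.7, A = (28.02, 8.248). Then |ZA| = |A − Z| = 17.70.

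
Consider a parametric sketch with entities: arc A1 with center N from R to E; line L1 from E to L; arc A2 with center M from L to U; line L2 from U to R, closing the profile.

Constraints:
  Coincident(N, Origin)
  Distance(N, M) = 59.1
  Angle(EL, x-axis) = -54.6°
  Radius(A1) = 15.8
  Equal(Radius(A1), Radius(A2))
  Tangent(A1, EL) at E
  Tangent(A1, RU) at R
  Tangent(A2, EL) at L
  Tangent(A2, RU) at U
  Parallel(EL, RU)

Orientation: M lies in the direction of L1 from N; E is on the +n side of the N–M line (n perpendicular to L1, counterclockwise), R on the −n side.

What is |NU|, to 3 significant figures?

61.2

Tangency of A1 to both parallel lines with radius 15.8 puts E and R at N ± 15.8·n: E = (12.9, 9.15), R = (-12.9, -9.15). Equal radii place L and U the same way about M: L = M + 15.8·n = (47.1, -39.0), U = M − 15.8·n = (21.4, -57.3). Then |NU| = |U − N| = 61.2.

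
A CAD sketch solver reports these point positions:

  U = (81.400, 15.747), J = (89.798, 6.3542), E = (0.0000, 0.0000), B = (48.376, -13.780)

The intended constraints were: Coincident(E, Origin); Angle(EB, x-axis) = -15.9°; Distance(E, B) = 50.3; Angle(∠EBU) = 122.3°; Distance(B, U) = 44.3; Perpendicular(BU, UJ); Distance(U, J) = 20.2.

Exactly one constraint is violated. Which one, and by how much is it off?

Distance(U, J) = 20.2 — off by 7.60.

E = (0.00, 0.00) ✓; EB at -15.90° ✓; |EB| = 50.30 ✓; ∠EBU = 122.3° ✓; |BU| = 44.30 ✓; ∠(BU, UJ) = 90.00° ✓; |UJ| = 12.60 ✗.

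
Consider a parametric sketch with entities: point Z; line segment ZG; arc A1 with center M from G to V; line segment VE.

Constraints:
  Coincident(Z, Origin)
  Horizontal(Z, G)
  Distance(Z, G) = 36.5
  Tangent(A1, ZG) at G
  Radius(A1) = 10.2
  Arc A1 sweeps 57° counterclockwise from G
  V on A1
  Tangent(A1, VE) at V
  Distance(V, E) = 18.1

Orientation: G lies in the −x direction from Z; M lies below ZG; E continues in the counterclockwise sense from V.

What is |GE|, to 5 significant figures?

27.056

Z is at the origin; ZG is horizontal with |ZG| = 36.5 and G on the −x side, so G = (-36.500, 0.0000). Since A1 is tangent to ZG there, MG ⟂ ZG, so M = G + (0, -10.2) = (-36.500, -10.200). On A1, G sits at bearing 90° from M; a 57° counterclockwise sweep puts V at bearing 147°, so V = M + 10.2·(cos 147°, sin 147°) = (-45.054, -4.6447). Tangency of A1 to VE means the radius MV is perpendicular to VE, so VE runs along (−sin 147°, cos 147°); with |VE| = 18.1, E = (-54.912, -19.825). Then |GE| = |E − G| = 27.056.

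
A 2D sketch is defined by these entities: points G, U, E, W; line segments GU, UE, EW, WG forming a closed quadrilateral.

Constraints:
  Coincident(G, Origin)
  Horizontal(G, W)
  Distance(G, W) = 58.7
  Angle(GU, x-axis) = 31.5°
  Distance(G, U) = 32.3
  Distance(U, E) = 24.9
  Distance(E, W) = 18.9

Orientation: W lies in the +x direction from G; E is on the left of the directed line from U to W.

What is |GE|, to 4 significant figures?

55.37

G is at the origin; GW is horizontal with |GW| = 58.7 and W in +x, so W = (58.7, 0). GU runs at 31.5° with |GU| = 32.3, so U = (27.54, 16.88). E is determined by |UE| = 24.9 and |EW| = 18.9 together: it lies at the intersection of circle(U, 24.9) and circle(W, 18.9). With |UW| = 35.44, the foot of the radical line on UW is 21.43 from U and the perpendicular offset is √(24.9² − 21.43²) = 12.69. Taking the left-of-UW solution: E = (52.42, 17.83).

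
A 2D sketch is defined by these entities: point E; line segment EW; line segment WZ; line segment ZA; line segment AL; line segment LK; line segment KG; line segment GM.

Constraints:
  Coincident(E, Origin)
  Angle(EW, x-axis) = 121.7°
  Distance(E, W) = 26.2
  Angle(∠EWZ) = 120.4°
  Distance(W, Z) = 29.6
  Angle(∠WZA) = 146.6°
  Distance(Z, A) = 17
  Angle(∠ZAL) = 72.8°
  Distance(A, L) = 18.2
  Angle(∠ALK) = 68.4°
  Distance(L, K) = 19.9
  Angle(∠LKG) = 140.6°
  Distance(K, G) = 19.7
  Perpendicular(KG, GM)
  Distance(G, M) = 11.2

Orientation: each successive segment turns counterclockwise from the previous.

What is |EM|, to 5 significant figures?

64.736

E is at the origin; EW runs at 121.7° with length 26.2, so W = (-13.767, 22.291). ∠EWZ = 120.4° gives WZ at -178.70° from the x-axis; with |WZ| = 29.6, Z = (-43.360, 21.620). ∠WZA = 146.6° gives ZA at -145.30° from the x-axis; with |ZA| = 17.0, A = (-57.336, 11.942). ∠ZAL = 72.8° gives AL at -38.100° from the x-axis; with |AL| = 18.2, L = (-43.014, 0.71190). ∠ALK = 68.4° gives LK at 73.500° from the x-axis; with |LK| = 19.9, K = (-37.362, 19.792). ∠LKG = 140.6° gives KG at 112.90° from the x-axis; with |KG| = 19.7, G = (-45.028, 37.940). The perpendicularity gives GM at right angles to KG, so GM runs at -157.10°; with |GM| = 11.2, M = (-55.345, 33.582). Then |EM| = |M − E| = 64.736.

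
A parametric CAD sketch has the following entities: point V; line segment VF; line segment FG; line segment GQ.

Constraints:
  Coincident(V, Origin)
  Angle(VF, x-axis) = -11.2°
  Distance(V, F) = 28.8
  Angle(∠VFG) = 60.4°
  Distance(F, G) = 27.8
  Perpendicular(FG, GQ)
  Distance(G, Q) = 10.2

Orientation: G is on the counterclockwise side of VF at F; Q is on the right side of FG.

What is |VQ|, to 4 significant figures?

37.77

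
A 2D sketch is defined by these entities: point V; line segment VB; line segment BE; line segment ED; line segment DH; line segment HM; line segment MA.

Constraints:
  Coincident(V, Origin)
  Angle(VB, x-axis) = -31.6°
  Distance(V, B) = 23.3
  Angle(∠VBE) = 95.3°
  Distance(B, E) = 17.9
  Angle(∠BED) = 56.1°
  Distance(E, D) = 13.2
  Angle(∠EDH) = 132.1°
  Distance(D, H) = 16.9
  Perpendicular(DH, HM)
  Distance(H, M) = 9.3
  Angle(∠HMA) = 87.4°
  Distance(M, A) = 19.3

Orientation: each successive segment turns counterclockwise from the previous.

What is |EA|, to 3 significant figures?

6.61

V is at the origin; VB runs at -31.6° with length 23.3, so B = (19.8, -12.2). ∠VBE = 95.3° gives BE at 53.1° from the x-axis; with |BE| = 17.9, E = (30.6, 2.11). ∠BED = 56.1° gives ED at 177° from the x-axis; with |ED| = 13.2, D = (17.4, 2.80). ∠EDH = 132.1° gives DH at -135° from the x-axis; with |DH| = 16.9, H = (5.44, -9.13). DH ⟂ HM, so HM runs at -45.1°; with |HM| = 9.3, M = (12.0, -15.7). ∠HMA = 87.4° gives MA at 47.5° from the x-axis; with |MA| = 19.3, A = (25.0, -1.49). Then |EA| = |A − E| = 6.61.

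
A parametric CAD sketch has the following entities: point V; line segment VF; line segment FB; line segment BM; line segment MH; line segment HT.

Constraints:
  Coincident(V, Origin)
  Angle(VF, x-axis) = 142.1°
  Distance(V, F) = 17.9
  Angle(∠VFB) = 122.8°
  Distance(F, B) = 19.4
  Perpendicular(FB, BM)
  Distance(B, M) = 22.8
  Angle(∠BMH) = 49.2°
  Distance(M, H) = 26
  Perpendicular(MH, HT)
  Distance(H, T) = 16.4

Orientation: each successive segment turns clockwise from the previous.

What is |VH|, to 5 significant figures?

13.188

V is at the origin; VF runs at 142.1° with length 17.9, so F = (-14.125, 10.996). ∠VFB = 122.8° gives FB at 84.900° from the x-axis; with |FB| = 19.4, B = (-12.400, 30.319). The perpendicularity gives BM at right angles to FB, so BM runs at -5.1000°; with |BM| = 22.8, M = (10.310, 28.292). ∠BMH = 49.2° gives MH at -135.90° from the x-axis; with |MH| = 26.0, H = (-8.3616, 10.198). Then |VH| = |H − V| = 13.188.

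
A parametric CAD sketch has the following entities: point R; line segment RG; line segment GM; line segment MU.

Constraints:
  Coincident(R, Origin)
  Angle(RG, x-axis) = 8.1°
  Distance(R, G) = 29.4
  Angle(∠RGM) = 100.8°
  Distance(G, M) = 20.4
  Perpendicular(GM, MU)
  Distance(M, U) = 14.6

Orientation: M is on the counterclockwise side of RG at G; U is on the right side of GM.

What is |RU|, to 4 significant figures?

50.61

∠RGM = 100.8°, so GM runs at 8.1° + (180° − 100.8°) = 87.30° from the x-axis; with |GM| = 20.4, M = G + 20.4·(cos 87.30°, sin 87.30°) = (30.07, 24.52). GM ⟂ MU; with |MU| = 14.6 on the right of GM, U = M + 14.6·(0.9989, -0.04711) = (44.65, 23.83). Then |RU| = |U − R| = 50.61.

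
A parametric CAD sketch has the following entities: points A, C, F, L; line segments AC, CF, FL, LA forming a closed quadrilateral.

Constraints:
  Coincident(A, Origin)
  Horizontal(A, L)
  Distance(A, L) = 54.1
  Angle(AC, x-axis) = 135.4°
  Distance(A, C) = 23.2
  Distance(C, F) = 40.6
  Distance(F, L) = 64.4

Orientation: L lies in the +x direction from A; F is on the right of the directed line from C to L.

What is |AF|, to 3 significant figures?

23.7

A is at the origin; A and L share the same y with |AL| = 54.1 and L in +x, so L = (54.1, 0). AC runs at 135.4° with |AC| = 23.2, so C = (-16.5, 16.3). F is determined by |CF| = 40.6 and |FL| = 64.4 together: it lies at the intersection of circle(C, 40.6) and circle(L, 64.4). With |CL| = 72.5, the foot of the radical line on CL is 19.0 from C and the perpendicular offset is √(40.6² − 19.0²) = 35.9. Taking the right-of-CL solution: F = (-6.07, -22.9).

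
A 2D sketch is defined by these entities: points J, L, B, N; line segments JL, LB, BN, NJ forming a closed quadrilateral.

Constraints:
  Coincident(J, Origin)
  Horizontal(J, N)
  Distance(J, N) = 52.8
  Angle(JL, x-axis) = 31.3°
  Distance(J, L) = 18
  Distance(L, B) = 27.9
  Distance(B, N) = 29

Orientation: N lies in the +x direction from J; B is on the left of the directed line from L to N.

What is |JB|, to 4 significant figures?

45.88

Checks: |LB| = 27.90 ✓; |BN| = 29.00 ✓.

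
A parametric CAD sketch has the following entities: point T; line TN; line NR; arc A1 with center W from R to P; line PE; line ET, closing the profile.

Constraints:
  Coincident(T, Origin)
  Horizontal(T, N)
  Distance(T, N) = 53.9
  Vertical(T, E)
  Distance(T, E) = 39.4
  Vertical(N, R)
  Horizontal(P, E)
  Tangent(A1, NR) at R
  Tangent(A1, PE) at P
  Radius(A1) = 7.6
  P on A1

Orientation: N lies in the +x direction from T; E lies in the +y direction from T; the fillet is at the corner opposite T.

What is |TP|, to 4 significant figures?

60.80

T is at the origin; TN is horizontal with |TN| = 53.9 and N on the +x side, so N = (53.90, 0.000). TE is vertical with |TE| = 39.4 and E on the +y side, so E = (0.000, 39.40). The virtual corner opposite T is at (53.90, 39.40). The tangent condition forces WR to be normal to NR and A1 meets PE tangentially, so WP is at right angles to PE, with radius 7.6, so the center W sits 7.6 in from both sides at W = (46.30, 31.80). That places the tangent points at R = (53.90, 31.80) on NR and P = (46.30, 39.40) on PE. Then |TP| = |P − T| = 60.80.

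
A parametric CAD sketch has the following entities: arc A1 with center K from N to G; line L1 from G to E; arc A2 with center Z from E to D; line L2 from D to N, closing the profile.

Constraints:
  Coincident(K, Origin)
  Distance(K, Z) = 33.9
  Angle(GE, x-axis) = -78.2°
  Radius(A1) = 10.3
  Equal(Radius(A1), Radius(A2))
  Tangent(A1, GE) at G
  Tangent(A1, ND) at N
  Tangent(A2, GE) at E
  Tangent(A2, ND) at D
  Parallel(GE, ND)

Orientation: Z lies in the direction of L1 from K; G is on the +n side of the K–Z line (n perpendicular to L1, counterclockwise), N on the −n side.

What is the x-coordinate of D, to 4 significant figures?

-3.150

Tangency of A1 to both parallel lines with radius 10.3 puts G and N at K ± 10.3·n: G = (10.08, 2.106), N = (-10.08, -2.106). Equal radii place E and D the same way about Z: E = Z + 10.3·n = (17.01, -31.08), D = Z − 10.3·n = (-3.150, -35.29). So D.x = -3.150.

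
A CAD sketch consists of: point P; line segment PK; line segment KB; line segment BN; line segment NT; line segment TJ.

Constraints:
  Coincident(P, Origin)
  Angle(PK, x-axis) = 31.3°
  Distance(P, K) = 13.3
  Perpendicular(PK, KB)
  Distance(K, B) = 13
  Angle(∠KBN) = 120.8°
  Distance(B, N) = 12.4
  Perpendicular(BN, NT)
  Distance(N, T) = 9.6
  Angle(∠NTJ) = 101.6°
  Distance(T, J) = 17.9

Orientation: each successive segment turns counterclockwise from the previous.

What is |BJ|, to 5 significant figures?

14.163

P is at the origin; PK runs at 31.3° with length 13.3, so K = (11.364, 6.9096). PK ⟂ KB, so KB runs at 121.30°; with |KB| = 13.0, B = (4.6106, 18.018). ∠KBN = 120.8° gives BN at -179.50° from the x-axis; with |BN| = 12.4, N = (-7.7890, 17.909). The perpendicularity gives NT at right angles to BN, so NT runs at -89.500°; with |NT| = 9.6, T = (-7.7052, 8.3097). ∠NTJ = 101.6° gives TJ at -11.100° from the x-axis; with |TJ| = 17.9, J = (9.8599, 4.8636). Then |BJ| = |J − B| = 14.163.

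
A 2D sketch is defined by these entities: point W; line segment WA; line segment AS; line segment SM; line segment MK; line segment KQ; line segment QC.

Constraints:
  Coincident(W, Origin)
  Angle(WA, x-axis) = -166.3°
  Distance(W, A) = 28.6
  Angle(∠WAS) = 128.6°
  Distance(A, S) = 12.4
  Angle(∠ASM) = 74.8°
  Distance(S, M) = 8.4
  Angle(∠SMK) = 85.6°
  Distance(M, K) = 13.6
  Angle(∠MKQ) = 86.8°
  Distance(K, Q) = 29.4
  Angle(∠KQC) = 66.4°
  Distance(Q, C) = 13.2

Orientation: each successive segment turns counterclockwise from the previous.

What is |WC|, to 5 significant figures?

50.967

∠MKQ = 86.8° gives KQ at 177.90° from the x-axis; with |KQ| = 29.4, Q = (-52.851, -4.8170). ∠KQC = 66.4° gives QC at -68.500° from the x-axis; with |QC| = 13.2, C = (-48.013, -17.099). Then |WC| = |C − W| = 50.967.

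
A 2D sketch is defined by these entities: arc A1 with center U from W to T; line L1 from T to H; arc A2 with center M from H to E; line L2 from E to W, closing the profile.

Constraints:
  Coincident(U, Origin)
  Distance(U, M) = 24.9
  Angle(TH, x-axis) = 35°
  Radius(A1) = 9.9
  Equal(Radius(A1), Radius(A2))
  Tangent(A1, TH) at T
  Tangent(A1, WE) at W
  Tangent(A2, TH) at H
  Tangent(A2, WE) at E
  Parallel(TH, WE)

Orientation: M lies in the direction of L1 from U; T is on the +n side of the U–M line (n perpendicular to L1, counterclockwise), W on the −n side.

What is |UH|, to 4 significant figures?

26.80

Tangency of A1 to both parallel lines with radius 9.9 puts T and W at U ± 9.9·n: T = (-5.678, 8.110), W = (5.678, -8.110). Equal radii place H and E the same way about M: H = M + 9.9·n = (14.72, 22.39), E = M − 9.9·n = (26.08, 6.172). Then |UH| = |H − U| = 26.80.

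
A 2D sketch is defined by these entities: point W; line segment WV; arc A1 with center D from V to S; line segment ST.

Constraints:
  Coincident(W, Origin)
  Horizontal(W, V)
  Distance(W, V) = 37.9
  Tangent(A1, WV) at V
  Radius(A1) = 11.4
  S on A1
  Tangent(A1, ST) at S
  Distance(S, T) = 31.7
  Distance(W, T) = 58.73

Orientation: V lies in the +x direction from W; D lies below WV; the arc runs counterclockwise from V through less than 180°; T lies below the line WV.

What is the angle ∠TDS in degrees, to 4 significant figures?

70.22°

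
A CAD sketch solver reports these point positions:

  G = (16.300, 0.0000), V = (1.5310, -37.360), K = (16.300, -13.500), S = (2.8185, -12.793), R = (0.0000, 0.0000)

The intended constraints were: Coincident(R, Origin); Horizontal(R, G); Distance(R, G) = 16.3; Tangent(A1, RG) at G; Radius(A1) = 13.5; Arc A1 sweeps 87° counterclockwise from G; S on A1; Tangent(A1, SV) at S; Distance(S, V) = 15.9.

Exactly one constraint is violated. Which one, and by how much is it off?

Distance(S, V) = 15.9 — off by 8.70.

R = (0.00, 0.00) ✓; R.y = 0.00, G.y = 0.00 ✓; |RG| = 16.30 ✓; ∠(KG, GR) = 90.00° ✓; |KG| = 13.50 ✓; bearing(K→S) − bearing(K→G) = 87.00° ✓; |KS| = 13.50 ✓; ∠(KS, SV) = 90.00° ✓; |SV| = 24.60 ✗.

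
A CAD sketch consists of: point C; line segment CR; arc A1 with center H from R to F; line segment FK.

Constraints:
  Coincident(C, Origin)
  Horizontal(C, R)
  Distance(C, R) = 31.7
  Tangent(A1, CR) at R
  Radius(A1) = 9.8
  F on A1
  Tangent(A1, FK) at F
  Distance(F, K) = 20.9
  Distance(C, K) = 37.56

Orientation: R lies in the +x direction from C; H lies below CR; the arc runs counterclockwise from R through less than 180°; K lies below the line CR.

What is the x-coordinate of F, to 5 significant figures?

21.900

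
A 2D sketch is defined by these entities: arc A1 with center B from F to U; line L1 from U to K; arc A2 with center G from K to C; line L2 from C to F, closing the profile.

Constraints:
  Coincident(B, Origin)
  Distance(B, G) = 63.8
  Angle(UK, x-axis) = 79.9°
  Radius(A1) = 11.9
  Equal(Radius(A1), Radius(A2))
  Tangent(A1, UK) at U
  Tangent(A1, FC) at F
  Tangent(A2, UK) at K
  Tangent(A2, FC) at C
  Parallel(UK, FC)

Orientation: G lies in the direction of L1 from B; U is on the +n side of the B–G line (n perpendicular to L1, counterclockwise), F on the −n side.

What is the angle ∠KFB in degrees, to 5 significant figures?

69.542°

Tangency of A1 to both parallel lines with radius 11.9 puts U and F at B ± 11.9·n: U = (-11.716, 2.0869), F = (11.716, -2.0869). Equal radii place K and C the same way about G: K = G + 11.9·n = (-0.52719, 64.898), C = G − 11.9·n = (22.904, 60.724). Then cos ∠KFB = FK·FB / (|FK||FB|), giving 69.542°.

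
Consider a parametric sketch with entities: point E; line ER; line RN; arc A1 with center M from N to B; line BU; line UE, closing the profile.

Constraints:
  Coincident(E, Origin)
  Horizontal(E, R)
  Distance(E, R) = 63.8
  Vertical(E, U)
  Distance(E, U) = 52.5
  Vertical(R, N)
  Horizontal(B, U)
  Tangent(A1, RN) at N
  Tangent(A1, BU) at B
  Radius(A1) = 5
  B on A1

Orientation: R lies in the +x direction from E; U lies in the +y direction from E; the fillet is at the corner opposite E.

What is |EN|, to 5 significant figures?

79.540

E is at the origin; E and R share the same y with |ER| = 63.8 and R on the +x side, so R = (63.800, 0.0000). E and U share the same x with |EU| = 52.5 and U on the +y side, so U = (0.0000, 52.500). The virtual corner opposite E is at (63.800, 52.500). A1 meets RN tangentially, so MN is at right angles to RN and since A1 is tangent to BU there, MB ⟂ BU, with radius 5.0, so the center M sits 5.0 in from both sides at M = (58.800, 47.500). That places the tangent points at N = (63.800, 47.500) on RN and B = (58.800, 52.500) on BU. Then |EN| = |N − E| = 79.540.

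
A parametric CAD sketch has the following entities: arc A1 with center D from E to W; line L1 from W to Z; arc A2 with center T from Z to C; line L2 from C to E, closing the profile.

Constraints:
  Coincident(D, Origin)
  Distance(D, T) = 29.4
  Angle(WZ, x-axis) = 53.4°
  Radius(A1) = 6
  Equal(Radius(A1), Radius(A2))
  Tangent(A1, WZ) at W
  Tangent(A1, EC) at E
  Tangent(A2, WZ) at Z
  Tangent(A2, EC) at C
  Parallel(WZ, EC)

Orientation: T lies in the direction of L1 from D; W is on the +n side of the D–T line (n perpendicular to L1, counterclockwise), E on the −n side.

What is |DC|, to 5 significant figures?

30.006

The slot axis is L1's direction at 53.4°, so u = (cos 53.4°, sin 53.4°) = (0.59622, 0.80282) and n = (−sin 53.4°, cos 53.4°) = (-0.80282, 0.59622). D is at the origin and T lies 29.4 along u from D, so T = 29.4·u = (17.529, 23.603). Tangency of A1 to both parallel lines with radius 6.0 puts W and E at D ± 6.0·n: W = (-4.8169, 3.5773), E = (4.8169, -3.5773). Equal radii place Z and C the same way about T: Z = T + 6.0·n = (12.712, 27.180), C = T − 6.0·n = (22.346, 20.025). Then |DC| = |C − D| = 30.006.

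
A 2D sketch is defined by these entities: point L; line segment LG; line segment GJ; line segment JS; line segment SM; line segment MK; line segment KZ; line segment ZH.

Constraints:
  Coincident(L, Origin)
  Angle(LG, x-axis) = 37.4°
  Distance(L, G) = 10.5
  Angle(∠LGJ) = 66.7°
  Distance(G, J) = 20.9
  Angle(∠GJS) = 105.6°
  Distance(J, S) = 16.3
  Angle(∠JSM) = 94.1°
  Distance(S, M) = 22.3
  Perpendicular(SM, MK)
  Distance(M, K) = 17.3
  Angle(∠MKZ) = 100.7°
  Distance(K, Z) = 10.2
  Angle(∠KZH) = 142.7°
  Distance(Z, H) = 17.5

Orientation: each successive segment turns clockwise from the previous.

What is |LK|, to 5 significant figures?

6.3100

∠JSM = 94.1° gives SM at 123.80° from the x-axis; with |SM| = 22.3, M = (-13.131, -3.4379). The perpendicularity gives MK at right angles to SM, so MK runs at 33.800°; with |MK| = 17.3, K = (1.2449, 6.1860). Then |LK| = |K − L| = 6.3100.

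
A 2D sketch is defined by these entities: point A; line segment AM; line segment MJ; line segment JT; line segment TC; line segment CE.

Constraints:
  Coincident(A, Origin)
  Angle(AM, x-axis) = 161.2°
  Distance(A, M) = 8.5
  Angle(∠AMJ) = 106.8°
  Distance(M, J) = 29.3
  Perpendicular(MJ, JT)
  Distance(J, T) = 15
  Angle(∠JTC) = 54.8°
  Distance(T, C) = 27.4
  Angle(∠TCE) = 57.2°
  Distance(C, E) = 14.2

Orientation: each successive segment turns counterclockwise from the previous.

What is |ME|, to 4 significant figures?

20.99

A is at the origin; AM runs at 161.2° with length 8.5, so M = (-8.047, 2.739). ∠AMJ = 106.8° gives MJ at -125.6° from the x-axis; with |MJ| = 29.3, J = (-25.10, -21.08). MJ is perpendicular to JT, so JT runs at -35.60°; with |JT| = 15.0, T = (-12.91, -29.82). ∠JTC = 54.8° gives TC at 89.60° from the x-axis; with |TC| = 27.4, C = (-12.71, -2.417). ∠TCE = 57.2° gives CE at -147.6° from the x-axis; with |CE| = 14.2, E = (-24.70, -10.03). Then |ME| = |E − M| = 20.99.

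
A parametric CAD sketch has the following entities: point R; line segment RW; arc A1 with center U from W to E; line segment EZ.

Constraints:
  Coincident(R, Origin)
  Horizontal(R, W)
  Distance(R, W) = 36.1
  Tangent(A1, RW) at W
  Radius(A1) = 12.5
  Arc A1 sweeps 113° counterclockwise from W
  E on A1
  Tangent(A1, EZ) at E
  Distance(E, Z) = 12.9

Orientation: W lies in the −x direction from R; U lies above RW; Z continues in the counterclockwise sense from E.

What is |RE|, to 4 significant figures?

30.12

R is at the origin; R and W share the same y with |RW| = 36.1 and W on the −x side, so W = (-36.10, 0.000). The tangent condition forces UW to be normal to RW, so U = W + (0, 12.5) = (-36.10, 12.50). On A1, W sits at bearing -90° from U; a 113° counterclockwise sweep puts E at bearing 23°, so E = U + 12.5·(cos 23°, sin 23°) = (-24.59, 17.38). Then |RE| = |E − R| = 30.12.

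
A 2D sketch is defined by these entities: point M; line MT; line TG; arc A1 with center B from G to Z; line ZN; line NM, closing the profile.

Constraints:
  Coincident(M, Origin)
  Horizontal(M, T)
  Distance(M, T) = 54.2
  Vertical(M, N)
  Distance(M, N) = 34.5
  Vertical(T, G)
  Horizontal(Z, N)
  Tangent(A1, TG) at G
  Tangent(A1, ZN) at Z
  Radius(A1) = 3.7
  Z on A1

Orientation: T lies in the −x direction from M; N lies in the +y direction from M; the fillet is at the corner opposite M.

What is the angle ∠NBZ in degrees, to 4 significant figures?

85.81°

M is at the origin; MT is horizontal with |MT| = 54.2 and T on the −x side, so T = (-54.20, 0.000). M and N share the same x with |MN| = 34.5 and N on the +y side, so N = (0.000, 34.50). The virtual corner opposite M is at (-54.20, 34.50). Since A1 is tangent to TG there, BG ⟂ TG and tangency of A1 to ZN means the radius BZ is perpendicular to ZN, with radius 3.7, so the center B sits 3.7 in from both sides at B = (-50.50, 30.80). That places the tangent points at G = (-54.20, 30.80) on TG and Z = (-50.50, 34.50) on ZN. Then cos ∠NBZ = BN·BZ / (|BN||BZ|), giving 85.81°.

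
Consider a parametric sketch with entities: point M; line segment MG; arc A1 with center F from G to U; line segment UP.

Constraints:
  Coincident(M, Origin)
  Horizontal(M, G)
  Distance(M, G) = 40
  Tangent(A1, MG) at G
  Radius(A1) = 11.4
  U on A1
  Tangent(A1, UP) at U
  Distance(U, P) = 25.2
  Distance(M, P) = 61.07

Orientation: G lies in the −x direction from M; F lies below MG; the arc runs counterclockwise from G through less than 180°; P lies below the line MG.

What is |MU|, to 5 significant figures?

52.903

Checks: |FU| = 11.40 ✓; ∠(FU, UP) = 90.00° ✓; |UP| = 25.20 ✓; |MP| = 61.07 ✓.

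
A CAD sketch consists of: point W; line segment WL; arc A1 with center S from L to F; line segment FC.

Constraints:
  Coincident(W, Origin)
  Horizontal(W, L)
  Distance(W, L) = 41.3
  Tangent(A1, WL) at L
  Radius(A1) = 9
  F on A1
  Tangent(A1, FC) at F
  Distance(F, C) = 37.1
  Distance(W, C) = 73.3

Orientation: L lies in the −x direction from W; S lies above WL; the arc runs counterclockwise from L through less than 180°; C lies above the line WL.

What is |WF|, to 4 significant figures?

37.82

W is at the origin; WL is horizontal with |WL| = 41.3 and L on the −x side, so L = (-41.30, 0.000). Tangency of A1 to WL means the radius SL is perpendicular to WL, so S = L + (0, 9) = (-41.30, 9.000). Since SF ⟂ FC (tangency), |SC| = √(9.0² + 37.1²) = 38.18 regardless of where F sits on A1. So C lies on both circle(W, 73.3) and circle(S, 38.18); the above-WL intersection is C = (-59.79, 42.40). F is the foot of the tangent from C: F = (-34.68, 15.09).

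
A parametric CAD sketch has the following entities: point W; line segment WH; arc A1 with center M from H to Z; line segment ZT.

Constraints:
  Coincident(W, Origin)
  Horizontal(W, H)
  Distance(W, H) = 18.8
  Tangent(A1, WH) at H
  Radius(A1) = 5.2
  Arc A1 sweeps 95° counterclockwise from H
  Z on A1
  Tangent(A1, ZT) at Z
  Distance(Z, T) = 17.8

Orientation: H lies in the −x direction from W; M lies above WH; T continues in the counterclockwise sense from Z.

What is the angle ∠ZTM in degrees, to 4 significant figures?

16.28°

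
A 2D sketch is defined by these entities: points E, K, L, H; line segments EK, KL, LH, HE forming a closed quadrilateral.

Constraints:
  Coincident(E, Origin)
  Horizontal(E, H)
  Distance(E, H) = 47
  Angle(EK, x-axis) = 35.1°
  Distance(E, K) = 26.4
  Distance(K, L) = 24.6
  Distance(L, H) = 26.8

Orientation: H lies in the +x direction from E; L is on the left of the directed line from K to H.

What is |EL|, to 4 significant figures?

50.89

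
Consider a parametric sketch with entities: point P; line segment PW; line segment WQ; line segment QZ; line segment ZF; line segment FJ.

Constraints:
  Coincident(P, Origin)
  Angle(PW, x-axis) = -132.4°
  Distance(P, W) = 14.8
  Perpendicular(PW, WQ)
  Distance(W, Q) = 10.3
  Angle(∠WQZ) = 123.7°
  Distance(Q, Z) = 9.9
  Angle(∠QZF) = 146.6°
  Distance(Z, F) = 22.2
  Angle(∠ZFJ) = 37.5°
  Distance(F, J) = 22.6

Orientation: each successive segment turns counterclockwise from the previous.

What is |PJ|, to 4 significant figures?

3.028

P is at the origin; PW runs at -132.4° with length 14.8, so W = (-9.980, -10.93). PW is perpendicular to WQ, so WQ runs at -42.40°; with |WQ| = 10.3, Q = (-2.374, -17.87). ∠WQZ = 123.7° gives QZ at 13.90° from the x-axis; with |QZ| = 9.9, Z = (7.237, -15.50). ∠QZF = 146.6° gives ZF at 47.30° from the x-axis; with |ZF| = 22.2, F = (22.29, 0.8189). ∠ZFJ = 37.5° gives FJ at -170.2° from the x-axis; with |FJ| = 22.6, J = (0.02143, -3.028). Then |PJ| = |J − P| = 3.028.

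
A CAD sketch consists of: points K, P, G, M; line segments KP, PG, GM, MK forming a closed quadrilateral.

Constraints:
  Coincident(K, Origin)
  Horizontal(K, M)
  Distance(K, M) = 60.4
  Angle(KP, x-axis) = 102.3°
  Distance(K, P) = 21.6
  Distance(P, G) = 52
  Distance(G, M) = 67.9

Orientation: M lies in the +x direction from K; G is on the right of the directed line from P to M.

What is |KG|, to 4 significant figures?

30.71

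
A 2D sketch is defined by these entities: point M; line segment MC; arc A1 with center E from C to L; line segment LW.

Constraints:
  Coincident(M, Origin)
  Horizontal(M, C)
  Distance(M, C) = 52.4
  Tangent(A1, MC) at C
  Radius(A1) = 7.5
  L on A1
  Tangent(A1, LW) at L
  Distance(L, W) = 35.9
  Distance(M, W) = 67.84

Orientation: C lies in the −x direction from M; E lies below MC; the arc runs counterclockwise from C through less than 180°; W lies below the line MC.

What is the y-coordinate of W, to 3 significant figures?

-44.2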